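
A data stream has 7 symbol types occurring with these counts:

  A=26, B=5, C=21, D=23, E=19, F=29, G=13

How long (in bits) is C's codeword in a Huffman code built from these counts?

3

Build the tree from the bottom:
merge B(5) and G(13): 18
merge 18 and E(19): 37
merge C(21) and D(23): 44
merge A(26) and F(29): 55
merge 37 and 44: 81
merge 55 and 81: 136
C's leaf is at depth 3, giving a 3-bit codeword.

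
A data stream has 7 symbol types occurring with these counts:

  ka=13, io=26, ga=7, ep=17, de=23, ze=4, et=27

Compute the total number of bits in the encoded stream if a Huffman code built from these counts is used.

309

Greedily combine the two least-frequent nodes:
combine ze(4), ga(7) → 11
combine 11, ka(13) → 24
combine ep(17), de(23) → 40
combine 24, io(26) → 50
combine et(27), 40 → 67
combine 50, 67 → 117
The encoded length is the sum of every internal node's weight: 11 + 24 + 40 + 50 + 67 + 117 = 309 bits.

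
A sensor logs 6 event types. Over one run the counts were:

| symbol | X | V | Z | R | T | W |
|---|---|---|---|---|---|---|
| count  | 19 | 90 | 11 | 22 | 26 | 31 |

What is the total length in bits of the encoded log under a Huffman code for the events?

447

Greedily combine the two least-frequent nodes:
combine Z(11), X(19) → 30
combine R(22), T(26) → 48
combine 30, W(31) → 61
combine 48, 61 → 109
combine V(90), 109 → 199
Each symbol's bit-cost is frequency × depth; summing gives 447 bits (equivalently 30 + 48 + 61 + 109 + 199).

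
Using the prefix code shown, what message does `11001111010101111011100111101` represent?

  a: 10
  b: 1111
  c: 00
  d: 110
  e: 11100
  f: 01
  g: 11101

dfgffgdfg

Read left to right; each codeword is recognised as soon as it completes (prefix code):
  110→d | 01→f | 11101→g | 01→f | 01→f | 11101→g | 110→d | 01→f | 11101→g
Decoded message: dfgffgdfg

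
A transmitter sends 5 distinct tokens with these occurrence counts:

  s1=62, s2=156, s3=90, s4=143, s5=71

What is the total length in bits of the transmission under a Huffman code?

1177

Greedily combine the two least-frequent nodes:
combine s1(62), s5(71) → 133
combine s3(90), 133 → 223
combine s4(143), s2(156) → 299
combine 223, 299 → 522
The encoded length is the sum of every internal node's weight: 133 + 223 + 299 + 522 = 1177 bits.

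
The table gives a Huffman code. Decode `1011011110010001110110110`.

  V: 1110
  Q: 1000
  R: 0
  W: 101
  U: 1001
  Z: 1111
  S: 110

WWVRQVSS

Read left to right; each codeword is recognised as soon as it completes (prefix code):
  101→W | 101→W | 1110→V | 0→R | 1000→Q | 1110→V | 110→S | 110→S
Decoded message: WWVRQVSS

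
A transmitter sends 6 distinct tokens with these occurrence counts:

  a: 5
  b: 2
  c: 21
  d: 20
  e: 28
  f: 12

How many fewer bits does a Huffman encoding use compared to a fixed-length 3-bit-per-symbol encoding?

Fixed-length: 3 bits × 88 symbols = 264 bits.
Huffman merges:
combine b(2), a(5) → 7
combine 7, f(12) → 19
combine 19, d(20) → 39
combine c(21), e(28) → 49
combine 39, 49 → 88
Huffman total = 7 + 19 + 39 + 49 + 88 = 202 bits.
Saving = 264 − 202 = 62 bits.

62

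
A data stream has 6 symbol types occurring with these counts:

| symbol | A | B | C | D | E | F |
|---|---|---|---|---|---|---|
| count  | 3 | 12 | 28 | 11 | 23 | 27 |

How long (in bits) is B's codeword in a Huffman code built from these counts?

3

Huffman merges, smallest pair first:
combine A(3), D(11) → 14
combine B(12), 14 → 26
combine E(23), 26 → 49
combine F(27), C(28) → 55
combine 49, 55 → 104
B's leaf is at depth 3, giving a 3-bit codeword.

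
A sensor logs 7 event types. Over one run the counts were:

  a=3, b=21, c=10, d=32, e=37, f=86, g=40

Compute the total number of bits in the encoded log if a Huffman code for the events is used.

Build the Huffman tree bottom-up:
a(3) + c(10) → 13
13 + b(21) → 34
d(32) + 34 → 66
e(37) + g(40) → 77
66 + 77 → 143
f(86) + 143 → 229
The encoded length is the sum of every internal node's weight: 13 + 34 + 66 + 77 + 143 + 229 = 562 bits.

562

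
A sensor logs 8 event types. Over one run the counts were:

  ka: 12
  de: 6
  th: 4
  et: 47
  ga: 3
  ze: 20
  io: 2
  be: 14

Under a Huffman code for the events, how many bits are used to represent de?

4

Repeatedly merge the two smallest:
io(2) + ga(3) → 5
th(4) + 5 → 9
de(6) + 9 → 15
ka(12) + be(14) → 26
15 + ze(20) → 35
26 + 35 → 61
et(47) + 61 → 108
de's leaf is at depth 4, giving a 4-bit codeword.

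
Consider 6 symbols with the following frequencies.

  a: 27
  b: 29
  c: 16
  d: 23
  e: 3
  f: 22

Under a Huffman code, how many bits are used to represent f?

3

Build the tree from the bottom:
merge e(3) and c(16): 19
merge 19 and f(22): 41
merge d(23) and a(27): 50
merge b(29) and 41: 70
merge 50 and 70: 120
f's leaf is at depth 3, giving a 3-bit codeword.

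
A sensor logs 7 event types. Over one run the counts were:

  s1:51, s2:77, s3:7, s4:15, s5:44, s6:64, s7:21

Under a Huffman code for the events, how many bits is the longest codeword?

Merge the two lowest-weight nodes at each step:
merge s3(7) and s4(15): 22
merge s7(21) and 22: 43
merge 43 and s5(44): 87
merge s1(51) and s6(64): 115
merge s2(77) and 87: 164
merge 115 and 164: 279
Maximum depth reached is 5.

5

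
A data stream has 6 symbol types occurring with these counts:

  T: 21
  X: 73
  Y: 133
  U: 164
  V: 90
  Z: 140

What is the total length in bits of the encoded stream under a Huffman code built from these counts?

Build the Huffman tree bottom-up:
T(21) + X(73) → 94
V(90) + 94 → 184
Y(133) + Z(140) → 273
U(164) + 184 → 348
273 + 348 → 621
Total encoded bits = sum of merged weights = 94 + 184 + 273 + 348 + 621 = 1520.

1520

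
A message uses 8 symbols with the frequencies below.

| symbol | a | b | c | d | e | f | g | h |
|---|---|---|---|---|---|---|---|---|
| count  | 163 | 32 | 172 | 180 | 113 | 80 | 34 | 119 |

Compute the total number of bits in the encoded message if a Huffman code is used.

Merge the two smallest weights repeatedly:
merge b(32) and g(34): 66
merge 66 and f(80): 146
merge e(113) and h(119): 232
merge 146 and a(163): 309
merge c(172) and d(180): 352
merge 232 and 309: 541
merge 352 and 541: 893
The encoded length is the sum of every internal node's weight: 66 + 146 + 232 + 309 + 352 + 541 + 893 = 2539 bits.

2539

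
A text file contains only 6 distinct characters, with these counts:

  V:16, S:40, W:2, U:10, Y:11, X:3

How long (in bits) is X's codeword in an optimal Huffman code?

Repeatedly merge the two smallest:
W(2) + X(3) → 5
5 + U(10) → 15
Y(11) + 15 → 26
V(16) + 26 → 42
S(40) + 42 → 82
X's leaf is at depth 5, giving a 5-bit codeword.

5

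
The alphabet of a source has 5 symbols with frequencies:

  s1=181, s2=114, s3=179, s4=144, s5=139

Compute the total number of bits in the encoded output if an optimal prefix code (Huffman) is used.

1767

Build the Huffman tree bottom-up:
s2(114) + s5(139) → 253
s4(144) + s3(179) → 323
s1(181) + 253 → 434
323 + 434 → 757
The encoded length is the sum of every internal node's weight: 253 + 323 + 434 + 757 = 1767 bits.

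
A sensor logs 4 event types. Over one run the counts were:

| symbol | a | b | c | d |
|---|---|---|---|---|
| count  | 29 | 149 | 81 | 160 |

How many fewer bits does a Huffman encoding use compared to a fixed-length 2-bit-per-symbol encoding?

50

Fixed-length: 2 bits × 419 symbols = 838 bits.
Huffman merges:
a(29) + c(81) → 110
110 + b(149) → 259
d(160) + 259 → 419
Huffman total = 110 + 259 + 419 = 788 bits.
Saving = 838 − 788 = 50 bits.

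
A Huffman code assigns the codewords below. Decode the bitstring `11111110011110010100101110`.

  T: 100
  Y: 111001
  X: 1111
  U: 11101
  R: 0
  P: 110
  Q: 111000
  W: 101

XYYRTWP

Read left to right; each codeword is recognised as soon as it completes (prefix code):
  1111→X | 111001→Y | 111001→Y | 0→R | 100→T | 101→W | 110→P
Decoded message: XYYRTWP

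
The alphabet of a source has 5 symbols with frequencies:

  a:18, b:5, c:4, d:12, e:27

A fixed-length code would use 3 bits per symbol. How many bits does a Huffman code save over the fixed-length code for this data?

63

Fixed-length: 3 bits × 66 symbols = 198 bits.
Huffman merges:
merge c(4) and b(5): 9
merge 9 and d(12): 21
merge a(18) and 21: 39
merge e(27) and 39: 66
Huffman total = 9 + 21 + 39 + 66 = 135 bits.
Saving = 198 − 135 = 63 bits.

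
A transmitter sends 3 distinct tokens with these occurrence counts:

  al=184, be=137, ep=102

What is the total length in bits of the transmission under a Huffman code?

Merge the two smallest weights repeatedly:
combine ep(102), be(137) → 239
combine al(184), 239 → 423
Total encoded bits = sum of merged weights = 239 + 423 = 662.

662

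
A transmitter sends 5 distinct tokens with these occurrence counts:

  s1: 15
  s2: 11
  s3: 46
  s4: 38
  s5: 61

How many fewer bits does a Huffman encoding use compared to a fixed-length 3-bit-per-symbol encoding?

Fixed-length: 3 bits × 171 symbols = 513 bits.
Huffman merges:
merge s2(11) and s1(15): 26
merge 26 and s4(38): 64
merge s3(46) and s5(61): 107
merge 64 and 107: 171
Huffman total = 26 + 64 + 107 + 171 = 368 bits.
Saving = 513 − 368 = 145 bits.

145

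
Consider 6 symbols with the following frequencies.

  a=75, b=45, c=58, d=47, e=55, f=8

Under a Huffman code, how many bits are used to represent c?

Huffman merges, smallest pair first:
merge f(8) and b(45): 53
merge d(47) and 53: 100
merge e(55) and c(58): 113
merge a(75) and 100: 175
merge 113 and 175: 288
The subtree containing c is merged 2 times, so code length = 2.

2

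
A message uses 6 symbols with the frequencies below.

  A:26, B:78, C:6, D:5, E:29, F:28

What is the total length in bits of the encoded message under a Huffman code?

Greedily combine the two least-frequent nodes:
merge D(5) and C(6): 11
merge 11 and A(26): 37
merge F(28) and E(29): 57
merge 37 and 57: 94
merge B(78) and 94: 172
Total encoded bits = sum of merged weights = 11 + 37 + 57 + 94 + 172 = 371.

371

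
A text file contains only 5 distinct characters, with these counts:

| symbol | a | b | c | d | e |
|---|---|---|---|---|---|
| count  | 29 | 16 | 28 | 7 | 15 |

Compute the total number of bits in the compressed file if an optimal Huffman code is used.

212

Merge the two smallest weights repeatedly:
combine d(7), e(15) → 22
combine b(16), 22 → 38
combine c(28), a(29) → 57
combine 38, 57 → 95
The encoded length is the sum of every internal node's weight: 22 + 38 + 57 + 95 = 212 bits.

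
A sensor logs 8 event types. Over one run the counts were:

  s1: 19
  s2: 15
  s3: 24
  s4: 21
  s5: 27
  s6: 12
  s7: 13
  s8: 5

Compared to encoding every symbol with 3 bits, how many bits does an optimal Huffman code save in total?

10

Fixed-length: 3 bits × 136 symbols = 408 bits.
Huffman merges:
combine s8(5), s6(12) → 17
combine s7(13), s2(15) → 28
combine 17, s1(19) → 36
combine s4(21), s3(24) → 45
combine s5(27), 28 → 55
combine 36, 45 → 81
combine 55, 81 → 136
Huffman total = 17 + 28 + 36 + 45 + 55 + 81 + 136 = 398 bits.
Saving = 408 − 398 = 10 bits.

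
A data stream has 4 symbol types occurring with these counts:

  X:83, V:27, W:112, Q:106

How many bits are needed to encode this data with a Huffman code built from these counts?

654

Build the Huffman tree bottom-up:
combine V(27), X(83) → 110
combine Q(106), 110 → 216
combine W(112), 216 → 328
Total encoded bits = sum of merged weights = 110 + 216 + 328 = 654.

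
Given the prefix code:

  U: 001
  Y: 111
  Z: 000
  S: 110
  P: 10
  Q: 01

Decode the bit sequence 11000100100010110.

Read left to right; each codeword is recognised as soon as it completes (prefix code):
  110→S | 001→U | 001→U | 000→Z | 10→P | 110→S
Decoded message: SUUZPS

SUUZPS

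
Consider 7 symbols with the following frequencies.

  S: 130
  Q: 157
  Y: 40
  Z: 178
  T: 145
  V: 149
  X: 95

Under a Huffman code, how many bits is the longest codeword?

Merge the two lowest-weight nodes at each step:
combine Y(40), X(95) → 135
combine S(130), 135 → 265
combine T(145), V(149) → 294
combine Q(157), Z(178) → 335
combine 265, 294 → 559
combine 335, 559 → 894
The first pair merged (Y, X) ends up deepest, at depth 4.

4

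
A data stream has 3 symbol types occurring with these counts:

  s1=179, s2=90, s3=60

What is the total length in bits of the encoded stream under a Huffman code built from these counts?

Build the Huffman tree bottom-up:
s3(60) + s2(90) → 150
150 + s1(179) → 329
Total encoded bits = sum of merged weights = 150 + 329 = 479.

479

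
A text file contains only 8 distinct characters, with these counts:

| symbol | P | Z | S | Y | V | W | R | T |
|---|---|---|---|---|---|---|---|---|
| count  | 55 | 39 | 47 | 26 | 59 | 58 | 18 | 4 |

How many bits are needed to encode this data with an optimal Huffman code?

Greedily combine the two least-frequent nodes:
T(4) + R(18) → 22
22 + Y(26) → 48
Z(39) + S(47) → 86
48 + P(55) → 103
W(58) + V(59) → 117
86 + 103 → 189
117 + 189 → 306
Total encoded bits = sum of merged weights = 22 + 48 + 86 + 103 + 117 + 189 + 306 = 871.

871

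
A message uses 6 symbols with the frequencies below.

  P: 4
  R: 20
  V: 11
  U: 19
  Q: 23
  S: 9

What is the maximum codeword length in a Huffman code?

4

Merge the two lowest-weight nodes at each step:
merge P(4) and S(9): 13
merge V(11) and 13: 24
merge U(19) and R(20): 39
merge Q(23) and 24: 47
merge 39 and 47: 86
The first pair merged (P, S) ends up deepest, at depth 4.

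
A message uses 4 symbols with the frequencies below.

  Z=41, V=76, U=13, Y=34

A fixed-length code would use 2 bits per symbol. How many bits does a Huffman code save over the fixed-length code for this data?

Fixed-length: 2 bits × 164 symbols = 328 bits.
Huffman merges:
U(13) + Y(34) → 47
Z(41) + 47 → 88
V(76) + 88 → 164
Huffman total = 47 + 88 + 164 = 299 bits.
Saving = 328 − 299 = 29 bits.

29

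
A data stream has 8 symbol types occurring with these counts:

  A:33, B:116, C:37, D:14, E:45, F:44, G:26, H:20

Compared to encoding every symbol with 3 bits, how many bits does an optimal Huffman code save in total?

Fixed-length: 3 bits × 335 symbols = 1005 bits.
Huffman merges:
combine D(14), H(20) → 34
combine G(26), A(33) → 59
combine 34, C(37) → 71
combine F(44), E(45) → 89
combine 59, 71 → 130
combine 89, B(116) → 205
combine 130, 205 → 335
Huffman total = 34 + 59 + 71 + 89 + 130 + 205 + 335 = 923 bits.
Saving = 1005 − 923 = 82 bits.

82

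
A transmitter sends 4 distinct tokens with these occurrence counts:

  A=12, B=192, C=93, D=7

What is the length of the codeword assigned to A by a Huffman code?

3

Huffman merges, smallest pair first:
combine D(7), A(12) → 19
combine 19, C(93) → 112
combine 112, B(192) → 304
A's leaf is at depth 3, giving a 3-bit codeword.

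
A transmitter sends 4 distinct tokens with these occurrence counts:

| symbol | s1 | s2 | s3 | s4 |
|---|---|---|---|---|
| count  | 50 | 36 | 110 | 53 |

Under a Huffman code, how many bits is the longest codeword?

Merge the two lowest-weight nodes at each step:
s2(36) + s1(50) → 86
s4(53) + 86 → 139
s3(110) + 139 → 249
The rarest symbols sit at the bottom; the longest codeword is 3 bits.

3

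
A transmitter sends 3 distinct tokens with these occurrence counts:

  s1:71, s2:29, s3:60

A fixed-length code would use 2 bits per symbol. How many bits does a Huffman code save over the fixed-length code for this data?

71

Fixed-length: 2 bits × 160 symbols = 320 bits.
Huffman merges:
combine s2(29), s3(60) → 89
combine s1(71), 89 → 160
Huffman total = 89 + 160 = 249 bits.
Saving = 320 − 249 = 71 bits.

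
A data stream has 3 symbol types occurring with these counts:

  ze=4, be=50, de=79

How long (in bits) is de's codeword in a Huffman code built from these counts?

1

Repeatedly merge the two smallest:
merge ze(4) and be(50): 54
merge 54 and de(79): 133
de is merged only at the final step, so code length = 1.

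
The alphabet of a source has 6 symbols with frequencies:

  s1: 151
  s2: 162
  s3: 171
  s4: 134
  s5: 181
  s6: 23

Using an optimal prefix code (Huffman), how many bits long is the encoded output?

2109

Build the Huffman tree bottom-up:
s6(23) + s4(134) → 157
s1(151) + 157 → 308
s2(162) + s3(171) → 333
s5(181) + 308 → 489
333 + 489 → 822
Total encoded bits = sum of merged weights = 157 + 308 + 333 + 489 + 822 = 2109.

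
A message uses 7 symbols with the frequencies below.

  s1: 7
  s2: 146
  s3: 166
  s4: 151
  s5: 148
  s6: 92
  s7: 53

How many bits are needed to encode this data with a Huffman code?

Greedily combine the two least-frequent nodes:
s1(7) + s7(53) → 60
60 + s6(92) → 152
s2(146) + s5(148) → 294
s4(151) + 152 → 303
s3(166) + 294 → 460
303 + 460 → 763
Each symbol's bit-cost is frequency × depth; summing gives 2032 bits (equivalently 60 + 152 + 294 + 303 + 460 + 763).

2032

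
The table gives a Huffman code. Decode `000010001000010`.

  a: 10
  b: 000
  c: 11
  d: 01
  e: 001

Read left to right; each codeword is recognised as soon as it completes (prefix code):
  000→b | 01→d | 000→b | 10→a | 000→b | 10→a
Decoded message: bdbaba

bdbaba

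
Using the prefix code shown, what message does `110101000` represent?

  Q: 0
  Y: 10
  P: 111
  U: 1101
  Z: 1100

UQYQQ

Read left to right; each codeword is recognised as soon as it completes (prefix code):
  1101→U | 0→Q | 10→Y | 0→Q | 0→Q
Decoded message: UQYQQ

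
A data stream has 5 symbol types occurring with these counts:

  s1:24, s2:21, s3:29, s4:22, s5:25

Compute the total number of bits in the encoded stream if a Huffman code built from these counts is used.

Merge the two smallest weights repeatedly:
combine s2(21), s4(22) → 43
combine s1(24), s5(25) → 49
combine s3(29), 43 → 72
combine 49, 72 → 121
Total encoded bits = sum of merged weights = 43 + 49 + 72 + 121 = 285.

285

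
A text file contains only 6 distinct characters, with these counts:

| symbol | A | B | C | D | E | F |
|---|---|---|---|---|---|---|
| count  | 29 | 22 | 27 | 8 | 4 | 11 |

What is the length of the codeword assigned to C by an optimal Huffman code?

Huffman merges, smallest pair first:
combine E(4), D(8) → 12
combine F(11), 12 → 23
combine B(22), 23 → 45
combine C(27), A(29) → 56
combine 45, 56 → 101
The subtree containing C is merged 2 times, so code length = 2.

2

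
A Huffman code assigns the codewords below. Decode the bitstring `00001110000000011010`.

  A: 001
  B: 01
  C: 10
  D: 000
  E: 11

Read left to right; each codeword is recognised as soon as it completes (prefix code):
  000→D | 01→B | 11→E | 000→D | 000→D | 001→A | 10→C | 10→C
Decoded message: DBEDDACC

DBEDDACC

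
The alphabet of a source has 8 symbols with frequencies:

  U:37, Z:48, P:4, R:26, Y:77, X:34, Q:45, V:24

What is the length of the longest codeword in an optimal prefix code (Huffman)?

Merge the two lowest-weight nodes at each step:
P(4) + V(24) → 28
R(26) + 28 → 54
X(34) + U(37) → 71
Q(45) + Z(48) → 93
54 + 71 → 125
Y(77) + 93 → 170
125 + 170 → 295
Maximum depth reached is 4.

4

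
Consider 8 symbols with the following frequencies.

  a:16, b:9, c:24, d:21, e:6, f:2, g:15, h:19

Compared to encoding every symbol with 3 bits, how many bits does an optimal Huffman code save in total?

Fixed-length: 3 bits × 112 symbols = 336 bits.
Huffman merges:
merge f(2) and e(6): 8
merge 8 and b(9): 17
merge g(15) and a(16): 31
merge 17 and h(19): 36
merge d(21) and c(24): 45
merge 31 and 36: 67
merge 45 and 67: 112
Huffman total = 8 + 17 + 31 + 36 + 45 + 67 + 112 = 316 bits.
Saving = 336 − 316 = 20 bits.

20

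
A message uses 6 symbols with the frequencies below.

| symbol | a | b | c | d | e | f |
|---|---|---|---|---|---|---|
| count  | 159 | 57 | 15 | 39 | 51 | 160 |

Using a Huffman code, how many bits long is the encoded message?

1121

Greedily combine the two least-frequent nodes:
merge c(15) and d(39): 54
merge e(51) and 54: 105
merge b(57) and 105: 162
merge a(159) and f(160): 319
merge 162 and 319: 481
Total encoded bits = sum of merged weights = 54 + 105 + 162 + 319 + 481 = 1121.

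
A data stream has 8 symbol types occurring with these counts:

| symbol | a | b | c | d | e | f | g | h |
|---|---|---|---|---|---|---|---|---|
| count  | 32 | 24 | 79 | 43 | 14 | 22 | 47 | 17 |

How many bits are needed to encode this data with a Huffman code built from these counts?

Greedily combine the two least-frequent nodes:
combine e(14), h(17) → 31
combine f(22), b(24) → 46
combine 31, a(32) → 63
combine d(43), 46 → 89
combine g(47), 63 → 110
combine c(79), 89 → 168
combine 110, 168 → 278
Total encoded bits = sum of merged weights = 31 + 46 + 63 + 89 + 110 + 168 + 278 = 785.

785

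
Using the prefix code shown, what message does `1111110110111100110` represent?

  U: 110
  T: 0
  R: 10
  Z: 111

Read left to right; each codeword is recognised as soon as it completes (prefix code):
  111→Z | 111→Z | 0→T | 110→U | 111→Z | 10→R | 0→T | 110→U
Decoded message: ZZTUZRTU

ZZTUZRTU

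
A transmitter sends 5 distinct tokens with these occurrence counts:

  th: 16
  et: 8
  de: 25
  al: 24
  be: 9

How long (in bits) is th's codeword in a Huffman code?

Build the tree from the bottom:
merge et(8) and be(9): 17
merge th(16) and 17: 33
merge al(24) and de(25): 49
merge 33 and 49: 82
th sits 2 levels below the root, so its codeword is 2 bits.

2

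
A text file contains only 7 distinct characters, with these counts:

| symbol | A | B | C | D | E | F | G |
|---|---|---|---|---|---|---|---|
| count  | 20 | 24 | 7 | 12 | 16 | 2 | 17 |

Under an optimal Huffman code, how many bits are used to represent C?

Huffman merges, smallest pair first:
combine F(2), C(7) → 9
combine 9, D(12) → 21
combine E(16), G(17) → 33
combine A(20), 21 → 41
combine B(24), 33 → 57
combine 41, 57 → 98
The subtree containing C is merged 4 times, so code length = 4.

4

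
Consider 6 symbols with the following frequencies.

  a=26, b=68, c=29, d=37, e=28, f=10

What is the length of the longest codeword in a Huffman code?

3

Merge the two lowest-weight nodes at each step:
f(10) + a(26) → 36
e(28) + c(29) → 57
36 + d(37) → 73
57 + b(68) → 125
73 + 125 → 198
Maximum depth reached is 3.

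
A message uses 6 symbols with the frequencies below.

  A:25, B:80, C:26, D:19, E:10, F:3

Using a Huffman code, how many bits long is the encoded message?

342

Merge the two smallest weights repeatedly:
F(3) + E(10) → 13
13 + D(19) → 32
A(25) + C(26) → 51
32 + 51 → 83
B(80) + 83 → 163
The encoded length is the sum of every internal node's weight: 13 + 32 + 51 + 83 + 163 = 342 bits.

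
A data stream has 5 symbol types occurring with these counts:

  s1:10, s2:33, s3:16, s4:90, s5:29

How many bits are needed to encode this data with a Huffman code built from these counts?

Merge the two smallest weights repeatedly:
merge s1(10) and s3(16): 26
merge 26 and s5(29): 55
merge s2(33) and 55: 88
merge 88 and s4(90): 178
The encoded length is the sum of every internal node's weight: 26 + 55 + 88 + 178 = 347 bits.

347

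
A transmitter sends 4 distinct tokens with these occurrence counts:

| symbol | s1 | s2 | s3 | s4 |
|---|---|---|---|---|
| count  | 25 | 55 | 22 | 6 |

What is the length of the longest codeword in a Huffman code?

3

Merge the two lowest-weight nodes at each step:
s4(6) + s3(22) → 28
s1(25) + 28 → 53
53 + s2(55) → 108
The first pair merged (s4, s3) ends up deepest, at depth 3.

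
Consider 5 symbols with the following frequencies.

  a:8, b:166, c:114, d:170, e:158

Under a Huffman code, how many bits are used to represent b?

2

Build the tree from the bottom:
combine a(8), c(114) → 122
combine 122, e(158) → 280
combine b(166), d(170) → 336
combine 280, 336 → 616
The subtree containing b is merged 2 times, so code length = 2.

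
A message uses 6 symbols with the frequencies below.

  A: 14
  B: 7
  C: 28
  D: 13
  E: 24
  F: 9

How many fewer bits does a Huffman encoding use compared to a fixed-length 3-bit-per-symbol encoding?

Fixed-length: 3 bits × 95 symbols = 285 bits.
Huffman merges:
B(7) + F(9) → 16
D(13) + A(14) → 27
16 + E(24) → 40
27 + C(28) → 55
40 + 55 → 95
Huffman total = 16 + 27 + 40 + 55 + 95 = 233 bits.
Saving = 285 − 233 = 52 bits.

52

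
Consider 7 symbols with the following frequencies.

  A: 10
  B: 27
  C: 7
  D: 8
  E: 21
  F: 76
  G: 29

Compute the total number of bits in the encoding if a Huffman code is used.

422

Merge the two smallest weights repeatedly:
C(7) + D(8) → 15
A(10) + 15 → 25
E(21) + 25 → 46
B(27) + G(29) → 56
46 + 56 → 102
F(76) + 102 → 178
The encoded length is the sum of every internal node's weight: 15 + 25 + 46 + 56 + 102 + 178 = 422 bits.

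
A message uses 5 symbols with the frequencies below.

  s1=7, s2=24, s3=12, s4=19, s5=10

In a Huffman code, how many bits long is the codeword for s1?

3

Build the tree from the bottom:
combine s1(7), s5(10) → 17
combine s3(12), 17 → 29
combine s4(19), s2(24) → 43
combine 29, 43 → 72
s1 sits 3 levels below the root, so its codeword is 3 bits.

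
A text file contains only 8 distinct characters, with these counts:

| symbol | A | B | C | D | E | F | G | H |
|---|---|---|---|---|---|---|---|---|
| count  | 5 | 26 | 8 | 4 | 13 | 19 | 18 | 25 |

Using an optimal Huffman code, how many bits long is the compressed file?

329

Merge the two smallest weights repeatedly:
merge D(4) and A(5): 9
merge C(8) and 9: 17
merge E(13) and 17: 30
merge G(18) and F(19): 37
merge H(25) and B(26): 51
merge 30 and 37: 67
merge 51 and 67: 118
Total encoded bits = sum of merged weights = 9 + 17 + 30 + 37 + 51 + 67 + 118 = 329.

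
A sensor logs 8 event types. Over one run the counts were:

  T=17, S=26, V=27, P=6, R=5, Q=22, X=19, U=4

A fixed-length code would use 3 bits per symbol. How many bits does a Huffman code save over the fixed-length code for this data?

29

Fixed-length: 3 bits × 126 symbols = 378 bits.
Huffman merges:
merge U(4) and R(5): 9
merge P(6) and 9: 15
merge 15 and T(17): 32
merge X(19) and Q(22): 41
merge S(26) and V(27): 53
merge 32 and 41: 73
merge 53 and 73: 126
Huffman total = 9 + 15 + 32 + 41 + 53 + 73 + 126 = 349 bits.
Saving = 378 − 349 = 29 bits.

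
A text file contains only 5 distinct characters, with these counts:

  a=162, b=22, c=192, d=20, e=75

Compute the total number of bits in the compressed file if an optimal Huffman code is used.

909

Build the Huffman tree bottom-up:
combine d(20), b(22) → 42
combine 42, e(75) → 117
combine 117, a(162) → 279
combine c(192), 279 → 471
Total encoded bits = sum of merged weights = 42 + 117 + 279 + 471 = 909.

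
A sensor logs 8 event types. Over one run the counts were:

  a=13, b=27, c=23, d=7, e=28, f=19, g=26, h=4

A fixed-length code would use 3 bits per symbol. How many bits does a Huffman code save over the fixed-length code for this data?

Fixed-length: 3 bits × 147 symbols = 441 bits.
Huffman merges:
combine h(4), d(7) → 11
combine 11, a(13) → 24
combine f(19), c(23) → 42
combine 24, g(26) → 50
combine b(27), e(28) → 55
combine 42, 50 → 92
combine 55, 92 → 147
Huffman total = 11 + 24 + 42 + 50 + 55 + 92 + 147 = 421 bits.
Saving = 441 − 421 = 20 bits.

20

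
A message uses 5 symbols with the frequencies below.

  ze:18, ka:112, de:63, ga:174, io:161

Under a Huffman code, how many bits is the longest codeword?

3

Merge the two lowest-weight nodes at each step:
ze(18) + de(63) → 81
81 + ka(112) → 193
io(161) + ga(174) → 335
193 + 335 → 528
Maximum depth reached is 3.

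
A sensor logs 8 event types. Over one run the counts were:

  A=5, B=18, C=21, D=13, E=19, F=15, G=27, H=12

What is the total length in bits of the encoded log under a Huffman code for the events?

380

Greedily combine the two least-frequent nodes:
combine A(5), H(12) → 17
combine D(13), F(15) → 28
combine 17, B(18) → 35
combine E(19), C(21) → 40
combine G(27), 28 → 55
combine 35, 40 → 75
combine 55, 75 → 130
Total encoded bits = sum of merged weights = 17 + 28 + 35 + 40 + 55 + 75 + 130 = 380.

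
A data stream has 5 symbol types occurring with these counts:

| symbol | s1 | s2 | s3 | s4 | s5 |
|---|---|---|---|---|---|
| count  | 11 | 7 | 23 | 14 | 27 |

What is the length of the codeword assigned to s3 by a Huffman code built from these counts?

Build the tree from the bottom:
merge s2(7) and s1(11): 18
merge s4(14) and 18: 32
merge s3(23) and s5(27): 50
merge 32 and 50: 82
The subtree containing s3 is merged 2 times, so code length = 2.

2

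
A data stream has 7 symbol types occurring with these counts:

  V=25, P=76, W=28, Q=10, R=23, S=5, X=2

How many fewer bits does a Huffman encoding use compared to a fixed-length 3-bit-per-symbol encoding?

Fixed-length: 3 bits × 169 symbols = 507 bits.
Huffman merges:
X(2) + S(5) → 7
7 + Q(10) → 17
17 + R(23) → 40
V(25) + W(28) → 53
40 + 53 → 93
P(76) + 93 → 169
Huffman total = 7 + 17 + 40 + 53 + 93 + 169 = 379 bits.
Saving = 507 − 379 = 128 bits.

128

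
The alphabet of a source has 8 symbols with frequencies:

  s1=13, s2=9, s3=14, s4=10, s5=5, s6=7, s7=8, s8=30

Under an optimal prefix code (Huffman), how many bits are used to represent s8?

Huffman merges, smallest pair first:
s5(5) + s6(7) → 12
s7(8) + s2(9) → 17
s4(10) + 12 → 22
s1(13) + s3(14) → 27
17 + 22 → 39
27 + s8(30) → 57
39 + 57 → 96
s8 sits 2 levels below the root, so its codeword is 2 bits.

2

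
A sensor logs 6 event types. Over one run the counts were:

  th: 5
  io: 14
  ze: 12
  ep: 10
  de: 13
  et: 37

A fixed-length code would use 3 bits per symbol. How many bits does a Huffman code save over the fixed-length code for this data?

59

Fixed-length: 3 bits × 91 symbols = 273 bits.
Huffman merges:
merge th(5) and ep(10): 15
merge ze(12) and de(13): 25
merge io(14) and 15: 29
merge 25 and 29: 54
merge et(37) and 54: 91
Huffman total = 15 + 25 + 29 + 54 + 91 = 214 bits.
Saving = 273 − 214 = 59 bits.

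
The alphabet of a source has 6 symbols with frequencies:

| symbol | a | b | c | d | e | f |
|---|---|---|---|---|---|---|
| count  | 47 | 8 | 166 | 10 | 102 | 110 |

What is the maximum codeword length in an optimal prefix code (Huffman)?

Merge the two lowest-weight nodes at each step:
combine b(8), d(10) → 18
combine 18, a(47) → 65
combine 65, e(102) → 167
combine f(110), c(166) → 276
combine 167, 276 → 443
The rarest symbols sit at the bottom; the longest codeword is 4 bits.

4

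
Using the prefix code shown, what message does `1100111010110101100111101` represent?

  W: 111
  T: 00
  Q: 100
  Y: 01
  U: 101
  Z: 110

Read left to right; each codeword is recognised as soon as it completes (prefix code):
  110→Z | 01→Y | 110→Z | 101→U | 101→U | 01→Y | 100→Q | 111→W | 101→U
Decoded message: ZYZUUYQWU

ZYZUUYQWU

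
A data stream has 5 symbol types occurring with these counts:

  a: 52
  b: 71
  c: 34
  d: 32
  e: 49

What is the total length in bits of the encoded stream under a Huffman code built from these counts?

Build the Huffman tree bottom-up:
d(32) + c(34) → 66
e(49) + a(52) → 101
66 + b(71) → 137
101 + 137 → 238
Each symbol's bit-cost is frequency × depth; summing gives 542 bits (equivalently 66 + 101 + 137 + 238).

542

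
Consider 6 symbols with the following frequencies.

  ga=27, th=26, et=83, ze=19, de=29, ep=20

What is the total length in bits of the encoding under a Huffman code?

485

Build the Huffman tree bottom-up:
merge ze(19) and ep(20): 39
merge th(26) and ga(27): 53
merge de(29) and 39: 68
merge 53 and 68: 121
merge et(83) and 121: 204
The encoded length is the sum of every internal node's weight: 39 + 53 + 68 + 121 + 204 = 485 bits.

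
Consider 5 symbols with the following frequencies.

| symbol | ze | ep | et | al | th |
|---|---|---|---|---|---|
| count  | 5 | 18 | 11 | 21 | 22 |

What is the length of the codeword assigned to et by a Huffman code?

3

Huffman merges, smallest pair first:
combine ze(5), et(11) → 16
combine 16, ep(18) → 34
combine al(21), th(22) → 43
combine 34, 43 → 77
The subtree containing et is merged 3 times, so code length = 3.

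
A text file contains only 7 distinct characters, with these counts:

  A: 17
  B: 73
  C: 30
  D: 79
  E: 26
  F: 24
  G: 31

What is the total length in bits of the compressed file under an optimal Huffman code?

729

Merge the two smallest weights repeatedly:
merge A(17) and F(24): 41
merge E(26) and C(30): 56
merge G(31) and 41: 72
merge 56 and 72: 128
merge B(73) and D(79): 152
merge 128 and 152: 280
Total encoded bits = sum of merged weights = 41 + 56 + 72 + 128 + 152 + 280 = 729.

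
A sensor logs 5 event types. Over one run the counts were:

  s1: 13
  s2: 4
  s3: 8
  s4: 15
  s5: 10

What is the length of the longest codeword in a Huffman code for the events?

Merge the two lowest-weight nodes at each step:
combine s2(4), s3(8) → 12
combine s5(10), 12 → 22
combine s1(13), s4(15) → 28
combine 22, 28 → 50
The rarest symbols sit at the bottom; the longest codeword is 3 bits.

3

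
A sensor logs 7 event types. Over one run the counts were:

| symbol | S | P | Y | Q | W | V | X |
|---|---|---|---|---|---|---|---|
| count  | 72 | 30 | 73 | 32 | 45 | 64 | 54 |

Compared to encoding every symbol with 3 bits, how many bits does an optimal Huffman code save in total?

Fixed-length: 3 bits × 370 symbols = 1110 bits.
Huffman merges:
merge P(30) and Q(32): 62
merge W(45) and X(54): 99
merge 62 and V(64): 126
merge S(72) and Y(73): 145
merge 99 and 126: 225
merge 145 and 225: 370
Huffman total = 62 + 99 + 126 + 145 + 225 + 370 = 1027 bits.
Saving = 1110 − 1027 = 83 bits.

83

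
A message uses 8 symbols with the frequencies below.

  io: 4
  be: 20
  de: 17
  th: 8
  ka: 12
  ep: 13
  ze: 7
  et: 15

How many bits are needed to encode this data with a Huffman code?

279

Greedily combine the two least-frequent nodes:
combine io(4), ze(7) → 11
combine th(8), 11 → 19
combine ka(12), ep(13) → 25
combine et(15), de(17) → 32
combine 19, be(20) → 39
combine 25, 32 → 57
combine 39, 57 → 96
Each symbol's bit-cost is frequency × depth; summing gives 279 bits (equivalently 11 + 19 + 25 + 32 + 39 + 57 + 96).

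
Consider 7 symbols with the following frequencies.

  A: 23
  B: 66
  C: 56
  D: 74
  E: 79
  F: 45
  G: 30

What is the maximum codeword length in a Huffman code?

Merge the two lowest-weight nodes at each step:
A(23) + G(30) → 53
F(45) + 53 → 98
C(56) + B(66) → 122
D(74) + E(79) → 153
98 + 122 → 220
153 + 220 → 373
The rarest symbols sit at the bottom; the longest codeword is 4 bits.

4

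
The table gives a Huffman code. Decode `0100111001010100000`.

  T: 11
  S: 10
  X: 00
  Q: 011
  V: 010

VQSVSSXX

Read left to right; each codeword is recognised as soon as it completes (prefix code):
  010→V | 011→Q | 10→S | 010→V | 10→S | 10→S | 00→X | 00→X
Decoded message: VQSVSSXX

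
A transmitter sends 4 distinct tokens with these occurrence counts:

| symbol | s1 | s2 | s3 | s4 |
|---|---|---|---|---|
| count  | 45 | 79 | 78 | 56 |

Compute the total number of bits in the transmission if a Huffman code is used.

Merge the two smallest weights repeatedly:
merge s1(45) and s4(56): 101
merge s3(78) and s2(79): 157
merge 101 and 157: 258
Each symbol's bit-cost is frequency × depth; summing gives 516 bits (equivalently 101 + 157 + 258).

516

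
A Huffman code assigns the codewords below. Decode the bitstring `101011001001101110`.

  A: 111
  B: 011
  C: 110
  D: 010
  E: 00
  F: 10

Read left to right; each codeword is recognised as soon as it completes (prefix code):
  10→F | 10→F | 110→C | 010→D | 011→B | 011→B | 10→F
Decoded message: FFCDBBF

FFCDBBF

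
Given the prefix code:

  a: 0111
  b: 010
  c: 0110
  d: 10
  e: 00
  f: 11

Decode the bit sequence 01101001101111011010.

cdcffcd

Read left to right; each codeword is recognised as soon as it completes (prefix code):
  0110→c | 10→d | 0110→c | 11→f | 11→f | 0110→c | 10→d
Decoded message: cdcffcd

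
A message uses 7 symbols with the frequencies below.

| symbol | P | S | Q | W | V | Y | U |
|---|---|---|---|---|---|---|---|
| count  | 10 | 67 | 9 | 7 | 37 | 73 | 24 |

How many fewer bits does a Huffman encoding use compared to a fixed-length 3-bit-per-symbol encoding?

135

Fixed-length: 3 bits × 227 symbols = 681 bits.
Huffman merges:
W(7) + Q(9) → 16
P(10) + 16 → 26
U(24) + 26 → 50
V(37) + 50 → 87
S(67) + Y(73) → 140
87 + 140 → 227
Huffman total = 16 + 26 + 50 + 87 + 140 + 227 = 546 bits.
Saving = 681 − 546 = 135 bits.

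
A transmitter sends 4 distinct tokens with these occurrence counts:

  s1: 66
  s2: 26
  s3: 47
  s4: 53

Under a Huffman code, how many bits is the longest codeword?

Merge the two lowest-weight nodes at each step:
combine s2(26), s3(47) → 73
combine s4(53), s1(66) → 119
combine 73, 119 → 192
Maximum depth reached is 2.

2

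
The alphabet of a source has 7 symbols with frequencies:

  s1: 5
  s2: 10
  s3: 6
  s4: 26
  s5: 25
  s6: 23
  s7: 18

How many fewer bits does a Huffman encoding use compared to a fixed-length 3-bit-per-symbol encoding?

42

Fixed-length: 3 bits × 113 symbols = 339 bits.
Huffman merges:
s1(5) + s3(6) → 11
s2(10) + 11 → 21
s7(18) + 21 → 39
s6(23) + s5(25) → 48
s4(26) + 39 → 65
48 + 65 → 113
Huffman total = 11 + 21 + 39 + 48 + 65 + 113 = 297 bits.
Saving = 339 − 297 = 42 bits.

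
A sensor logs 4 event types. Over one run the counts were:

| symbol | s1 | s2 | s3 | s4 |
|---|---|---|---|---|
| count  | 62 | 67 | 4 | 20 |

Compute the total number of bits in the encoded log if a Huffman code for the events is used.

263

Build the Huffman tree bottom-up:
merge s3(4) and s4(20): 24
merge 24 and s1(62): 86
merge s2(67) and 86: 153
The encoded length is the sum of every internal node's weight: 24 + 86 + 153 = 263 bits.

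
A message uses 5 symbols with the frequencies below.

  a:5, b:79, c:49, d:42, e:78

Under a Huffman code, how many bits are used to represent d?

Repeatedly merge the two smallest:
combine a(5), d(42) → 47
combine 47, c(49) → 96
combine e(78), b(79) → 157
combine 96, 157 → 253
d's leaf is at depth 3, giving a 3-bit codeword.

3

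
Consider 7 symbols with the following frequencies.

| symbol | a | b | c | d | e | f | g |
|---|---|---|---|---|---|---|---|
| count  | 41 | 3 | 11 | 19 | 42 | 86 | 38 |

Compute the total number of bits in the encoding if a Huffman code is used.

Greedily combine the two least-frequent nodes:
b(3) + c(11) → 14
14 + d(19) → 33
33 + g(38) → 71
a(41) + e(42) → 83
71 + 83 → 154
f(86) + 154 → 240
Total encoded bits = sum of merged weights = 14 + 33 + 71 + 83 + 154 + 240 = 595.

595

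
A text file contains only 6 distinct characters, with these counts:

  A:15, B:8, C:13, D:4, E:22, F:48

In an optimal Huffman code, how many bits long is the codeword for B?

Huffman merges, smallest pair first:
D(4) + B(8) → 12
12 + C(13) → 25
A(15) + E(22) → 37
25 + 37 → 62
F(48) + 62 → 110
B sits 4 levels below the root, so its codeword is 4 bits.

4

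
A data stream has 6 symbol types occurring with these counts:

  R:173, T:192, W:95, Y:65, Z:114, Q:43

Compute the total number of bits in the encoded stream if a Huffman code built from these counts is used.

1675

Build the Huffman tree bottom-up:
Q(43) + Y(65) → 108
W(95) + 108 → 203
Z(114) + R(173) → 287
T(192) + 203 → 395
287 + 395 → 682
Total encoded bits = sum of merged weights = 108 + 203 + 287 + 395 + 682 = 1675.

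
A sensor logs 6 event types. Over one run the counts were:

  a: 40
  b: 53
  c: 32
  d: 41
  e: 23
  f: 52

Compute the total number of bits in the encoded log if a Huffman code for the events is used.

618

Greedily combine the two least-frequent nodes:
e(23) + c(32) → 55
a(40) + d(41) → 81
f(52) + b(53) → 105
55 + 81 → 136
105 + 136 → 241
The encoded length is the sum of every internal node's weight: 55 + 81 + 105 + 136 + 241 = 618 bits.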